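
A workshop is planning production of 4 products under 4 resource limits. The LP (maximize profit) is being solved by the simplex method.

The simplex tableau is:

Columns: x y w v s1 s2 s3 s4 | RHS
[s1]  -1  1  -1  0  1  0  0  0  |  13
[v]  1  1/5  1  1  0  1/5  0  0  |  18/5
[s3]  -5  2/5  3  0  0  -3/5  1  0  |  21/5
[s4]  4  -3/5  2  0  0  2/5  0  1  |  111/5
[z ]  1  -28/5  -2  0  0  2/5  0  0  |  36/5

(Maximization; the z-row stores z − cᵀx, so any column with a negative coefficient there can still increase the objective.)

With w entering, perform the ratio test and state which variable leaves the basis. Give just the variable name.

s3

Ratios: row 1 (s1): entry -1 ≤ 0, skip; row 2 (v): (18/5)/1 = 18/5; row 3 (s3): (21/5)/3 = 7/5; row 4 (s4): (111/5)/2 = 111/10.
Minimum ratio 7/5 is in the s3 row, so s3 leaves.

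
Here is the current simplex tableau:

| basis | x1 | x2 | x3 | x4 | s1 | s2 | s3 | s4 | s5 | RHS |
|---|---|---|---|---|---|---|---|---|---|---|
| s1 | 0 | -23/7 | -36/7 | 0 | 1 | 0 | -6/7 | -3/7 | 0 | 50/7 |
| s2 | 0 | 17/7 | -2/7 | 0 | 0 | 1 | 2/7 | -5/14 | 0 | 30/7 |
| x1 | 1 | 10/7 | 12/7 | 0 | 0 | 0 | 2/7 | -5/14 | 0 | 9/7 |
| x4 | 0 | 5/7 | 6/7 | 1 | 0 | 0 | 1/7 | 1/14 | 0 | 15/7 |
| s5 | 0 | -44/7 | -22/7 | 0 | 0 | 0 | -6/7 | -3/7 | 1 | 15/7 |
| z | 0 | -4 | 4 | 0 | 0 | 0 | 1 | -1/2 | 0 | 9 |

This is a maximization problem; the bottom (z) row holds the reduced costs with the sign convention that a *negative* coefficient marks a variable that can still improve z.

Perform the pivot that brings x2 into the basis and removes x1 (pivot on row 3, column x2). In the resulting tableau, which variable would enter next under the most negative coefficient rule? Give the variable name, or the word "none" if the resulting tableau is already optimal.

s4

Pivot element 10/7. New z-row = old z-row − (-4)·(row 3/(10/7)).
Updated z-row coefficients: x1: 14/5, x2: 0, x3: 44/5, x4: 0, s1: 0, s2: 0, s3: 9/5, s4: -3/2, s5: 0.
The most negative is -3/2 in column s4, so s4 would enter next.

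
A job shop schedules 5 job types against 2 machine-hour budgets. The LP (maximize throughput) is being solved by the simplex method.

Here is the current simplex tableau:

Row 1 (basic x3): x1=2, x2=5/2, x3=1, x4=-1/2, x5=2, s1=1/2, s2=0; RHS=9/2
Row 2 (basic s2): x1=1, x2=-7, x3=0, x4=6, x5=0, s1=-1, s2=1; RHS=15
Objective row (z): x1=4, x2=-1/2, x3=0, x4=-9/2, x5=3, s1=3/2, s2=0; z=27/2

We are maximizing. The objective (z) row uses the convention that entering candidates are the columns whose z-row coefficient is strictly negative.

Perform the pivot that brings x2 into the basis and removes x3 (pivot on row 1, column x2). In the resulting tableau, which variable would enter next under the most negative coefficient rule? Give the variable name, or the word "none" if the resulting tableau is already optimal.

Pivot element 5/2. New z-row = old z-row − (-1/2)·(row 1/(5/2)).
Updated z-row coefficients: x1: 22/5, x2: 0, x3: 1/5, x4: -23/5, x5: 17/5, s1: 8/5, s2: 0.
The most negative is -23/5 in column x4, so x4 would enter next.

x4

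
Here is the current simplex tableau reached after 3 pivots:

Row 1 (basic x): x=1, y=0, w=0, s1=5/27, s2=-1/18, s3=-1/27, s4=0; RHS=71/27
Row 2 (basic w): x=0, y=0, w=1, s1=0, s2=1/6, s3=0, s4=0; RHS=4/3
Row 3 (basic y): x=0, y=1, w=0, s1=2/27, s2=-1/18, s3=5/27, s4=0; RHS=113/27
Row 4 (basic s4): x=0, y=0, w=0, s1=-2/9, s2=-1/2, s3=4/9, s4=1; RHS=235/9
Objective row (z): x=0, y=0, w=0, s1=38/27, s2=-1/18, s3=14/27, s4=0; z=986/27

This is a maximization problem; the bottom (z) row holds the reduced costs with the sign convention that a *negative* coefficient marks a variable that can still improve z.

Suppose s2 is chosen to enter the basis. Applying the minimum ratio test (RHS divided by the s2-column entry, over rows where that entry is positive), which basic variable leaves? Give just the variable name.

w

Ratios: row 1 (x): entry -1/18 ≤ 0, skip; row 2 (w): (4/3)/(1/6) = 8; row 3 (y): entry -1/18 ≤ 0, skip; row 4 (s4): entry -1/2 ≤ 0, skip.
Minimum ratio 8 is in the w row, so w leaves.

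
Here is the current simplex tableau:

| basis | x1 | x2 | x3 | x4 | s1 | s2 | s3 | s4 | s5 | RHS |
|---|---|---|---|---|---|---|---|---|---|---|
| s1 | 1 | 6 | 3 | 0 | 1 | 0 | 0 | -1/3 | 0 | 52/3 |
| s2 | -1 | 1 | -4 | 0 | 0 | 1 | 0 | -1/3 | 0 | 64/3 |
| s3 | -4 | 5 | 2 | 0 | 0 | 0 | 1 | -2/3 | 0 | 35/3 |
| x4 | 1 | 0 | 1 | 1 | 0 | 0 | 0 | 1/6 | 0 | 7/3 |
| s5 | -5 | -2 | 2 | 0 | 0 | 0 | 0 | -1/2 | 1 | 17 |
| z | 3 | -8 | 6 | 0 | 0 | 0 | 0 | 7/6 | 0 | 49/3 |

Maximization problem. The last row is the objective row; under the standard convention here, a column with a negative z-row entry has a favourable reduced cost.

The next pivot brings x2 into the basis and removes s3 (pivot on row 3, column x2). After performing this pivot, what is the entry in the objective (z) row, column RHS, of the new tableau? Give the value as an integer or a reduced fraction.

Pivot element is row 3, column x2: 5.
Normalize row 3: new (row 3, RHS) = (35/3)/5 = 7/3.
z-row ← z-row − (-8)·(new row 3): 49/3 − (-8)·(7/3) = 35.

35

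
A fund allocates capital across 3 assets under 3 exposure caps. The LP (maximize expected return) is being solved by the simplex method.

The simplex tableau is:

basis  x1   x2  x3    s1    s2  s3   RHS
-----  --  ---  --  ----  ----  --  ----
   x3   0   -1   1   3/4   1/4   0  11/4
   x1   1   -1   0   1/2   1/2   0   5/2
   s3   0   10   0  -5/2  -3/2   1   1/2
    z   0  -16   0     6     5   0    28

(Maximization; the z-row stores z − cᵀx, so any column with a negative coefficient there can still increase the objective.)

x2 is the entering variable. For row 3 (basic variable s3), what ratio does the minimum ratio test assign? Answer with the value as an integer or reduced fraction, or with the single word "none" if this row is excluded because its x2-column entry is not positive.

1/20

Ratio = RHS / (x2 entry) = (1/2) / 10 = 1/20.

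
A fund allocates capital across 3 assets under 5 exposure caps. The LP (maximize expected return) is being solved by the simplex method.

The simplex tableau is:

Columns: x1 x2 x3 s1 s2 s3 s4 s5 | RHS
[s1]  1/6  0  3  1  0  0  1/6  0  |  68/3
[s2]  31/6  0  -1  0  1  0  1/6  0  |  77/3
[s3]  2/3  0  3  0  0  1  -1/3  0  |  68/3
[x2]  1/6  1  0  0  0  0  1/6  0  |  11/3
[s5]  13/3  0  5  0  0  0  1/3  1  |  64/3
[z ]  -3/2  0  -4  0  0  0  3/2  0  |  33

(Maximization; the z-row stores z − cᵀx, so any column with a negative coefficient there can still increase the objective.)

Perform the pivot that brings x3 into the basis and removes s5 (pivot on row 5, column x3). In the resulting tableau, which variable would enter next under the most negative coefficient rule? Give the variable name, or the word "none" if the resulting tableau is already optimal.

Pivot element 5. New z-row = old z-row − (-4)·(row 5/5).
Updated z-row coefficients: x1: 59/30, x2: 0, x3: 0, s1: 0, s2: 0, s3: 0, s4: 53/30, s5: 4/5.
No coefficient is strictly negative; the tableau after this pivot is optimal.

none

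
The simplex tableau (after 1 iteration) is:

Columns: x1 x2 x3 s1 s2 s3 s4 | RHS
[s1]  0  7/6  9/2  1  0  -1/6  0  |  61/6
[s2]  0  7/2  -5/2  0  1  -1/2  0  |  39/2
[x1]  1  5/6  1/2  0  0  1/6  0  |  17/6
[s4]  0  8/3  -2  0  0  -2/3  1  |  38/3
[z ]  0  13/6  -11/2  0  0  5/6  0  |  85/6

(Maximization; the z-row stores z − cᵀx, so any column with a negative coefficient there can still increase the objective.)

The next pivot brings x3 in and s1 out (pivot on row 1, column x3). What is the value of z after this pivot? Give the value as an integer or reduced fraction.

718/27

Minimum ratio for x3: (61/6)/(9/2) = 61/27.
z changes by −(z-row coeff of x3)·ratio = −(-11/2)·(61/27) = 671/54.
New z = 85/6 + (671/54) = 718/27.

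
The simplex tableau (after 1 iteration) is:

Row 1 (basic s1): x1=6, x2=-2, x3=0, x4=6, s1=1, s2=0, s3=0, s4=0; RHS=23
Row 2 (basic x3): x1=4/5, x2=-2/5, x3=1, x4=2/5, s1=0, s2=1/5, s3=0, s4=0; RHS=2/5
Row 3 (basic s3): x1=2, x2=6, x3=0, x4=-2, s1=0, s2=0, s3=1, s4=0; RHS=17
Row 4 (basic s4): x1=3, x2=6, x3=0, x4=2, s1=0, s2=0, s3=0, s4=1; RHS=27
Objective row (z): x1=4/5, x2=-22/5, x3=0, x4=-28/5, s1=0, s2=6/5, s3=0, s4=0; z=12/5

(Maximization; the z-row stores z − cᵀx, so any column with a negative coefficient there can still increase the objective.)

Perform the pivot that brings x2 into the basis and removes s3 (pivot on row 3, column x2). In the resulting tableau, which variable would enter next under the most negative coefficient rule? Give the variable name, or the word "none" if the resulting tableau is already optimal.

Pivot element 6. New z-row = old z-row − (-22/5)·(row 3/6).
Updated z-row coefficients: x1: 34/15, x2: 0, x3: 0, x4: -106/15, s1: 0, s2: 6/5, s3: 11/15, s4: 0.
The most negative is -106/15 in column x4, so x4 would enter next.

x4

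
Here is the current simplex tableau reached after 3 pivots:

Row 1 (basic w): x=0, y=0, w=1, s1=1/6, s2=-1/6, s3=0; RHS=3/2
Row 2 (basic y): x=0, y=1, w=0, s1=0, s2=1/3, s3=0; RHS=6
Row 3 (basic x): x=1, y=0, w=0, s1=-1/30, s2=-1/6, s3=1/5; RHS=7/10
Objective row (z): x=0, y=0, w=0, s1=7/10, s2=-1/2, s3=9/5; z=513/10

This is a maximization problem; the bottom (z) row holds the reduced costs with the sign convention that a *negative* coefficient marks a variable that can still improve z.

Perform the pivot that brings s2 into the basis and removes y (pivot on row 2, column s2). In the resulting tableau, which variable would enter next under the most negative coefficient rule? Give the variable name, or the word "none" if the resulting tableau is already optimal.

none

Pivot element 1/3. New z-row = old z-row − (-1/2)·(row 2/(1/3)).
Updated z-row coefficients: x: 0, y: 3/2, w: 0, s1: 7/10, s2: 0, s3: 9/5.
No coefficient is strictly negative; the tableau after this pivot is optimal.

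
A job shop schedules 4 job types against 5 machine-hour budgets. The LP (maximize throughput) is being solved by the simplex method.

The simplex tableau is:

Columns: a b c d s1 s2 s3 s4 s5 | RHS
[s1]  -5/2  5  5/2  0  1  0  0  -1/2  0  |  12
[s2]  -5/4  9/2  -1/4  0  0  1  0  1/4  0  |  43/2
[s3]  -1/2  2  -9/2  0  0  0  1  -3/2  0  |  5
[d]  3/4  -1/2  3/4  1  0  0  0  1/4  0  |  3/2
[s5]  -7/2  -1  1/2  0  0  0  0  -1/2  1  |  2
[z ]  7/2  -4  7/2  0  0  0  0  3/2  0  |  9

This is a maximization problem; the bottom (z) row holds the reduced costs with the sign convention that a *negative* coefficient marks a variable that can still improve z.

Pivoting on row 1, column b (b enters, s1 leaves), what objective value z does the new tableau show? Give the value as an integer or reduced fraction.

Minimum ratio for b: 12/5 = 12/5.
z changes by −(z-row coeff of b)·ratio = −(-4)·(12/5) = 48/5.
New z = 9 + (48/5) = 93/5.

93/5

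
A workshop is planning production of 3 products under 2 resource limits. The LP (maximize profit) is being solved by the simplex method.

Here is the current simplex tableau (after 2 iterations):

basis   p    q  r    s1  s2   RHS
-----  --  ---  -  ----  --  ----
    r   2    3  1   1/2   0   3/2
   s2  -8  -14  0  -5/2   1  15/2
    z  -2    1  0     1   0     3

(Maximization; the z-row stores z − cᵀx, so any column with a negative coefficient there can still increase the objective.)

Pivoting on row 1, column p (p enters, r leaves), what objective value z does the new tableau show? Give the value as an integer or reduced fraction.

9/2

Minimum ratio for p: (3/2)/2 = 3/4.
z changes by −(z-row coeff of p)·ratio = −(-2)·(3/4) = 3/2.
New z = 3 + (3/2) = 9/2.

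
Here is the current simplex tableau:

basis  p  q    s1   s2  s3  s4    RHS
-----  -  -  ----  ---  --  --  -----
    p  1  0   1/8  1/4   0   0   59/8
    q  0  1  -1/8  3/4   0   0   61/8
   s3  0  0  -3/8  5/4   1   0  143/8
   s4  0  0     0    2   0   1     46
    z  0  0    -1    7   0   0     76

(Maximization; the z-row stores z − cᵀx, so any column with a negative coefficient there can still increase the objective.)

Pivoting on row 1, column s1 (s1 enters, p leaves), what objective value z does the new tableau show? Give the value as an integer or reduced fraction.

Minimum ratio for s1: (59/8)/(1/8) = 59.
z changes by −(z-row coeff of s1)·ratio = −(-1)·59 = 59.
New z = 76 + 59 = 135.

135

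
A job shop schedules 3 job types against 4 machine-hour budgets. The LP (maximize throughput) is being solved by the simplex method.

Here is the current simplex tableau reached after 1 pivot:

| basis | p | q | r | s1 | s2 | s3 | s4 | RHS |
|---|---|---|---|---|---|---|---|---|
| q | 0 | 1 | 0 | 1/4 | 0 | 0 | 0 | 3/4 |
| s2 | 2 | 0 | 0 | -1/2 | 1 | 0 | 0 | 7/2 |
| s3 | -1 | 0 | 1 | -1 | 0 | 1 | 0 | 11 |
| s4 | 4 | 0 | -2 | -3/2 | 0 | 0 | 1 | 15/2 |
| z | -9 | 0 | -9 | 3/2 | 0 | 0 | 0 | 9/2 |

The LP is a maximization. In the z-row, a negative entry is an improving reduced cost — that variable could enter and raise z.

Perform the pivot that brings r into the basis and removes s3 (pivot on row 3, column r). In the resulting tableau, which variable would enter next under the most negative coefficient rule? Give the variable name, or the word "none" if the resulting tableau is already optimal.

Pivot element 1. New z-row = old z-row − (-9)·(row 3/1).
Updated z-row coefficients: p: -18, q: 0, r: 0, s1: -15/2, s2: 0, s3: 9, s4: 0.
The most negative is -18 in column p, so p would enter next.

p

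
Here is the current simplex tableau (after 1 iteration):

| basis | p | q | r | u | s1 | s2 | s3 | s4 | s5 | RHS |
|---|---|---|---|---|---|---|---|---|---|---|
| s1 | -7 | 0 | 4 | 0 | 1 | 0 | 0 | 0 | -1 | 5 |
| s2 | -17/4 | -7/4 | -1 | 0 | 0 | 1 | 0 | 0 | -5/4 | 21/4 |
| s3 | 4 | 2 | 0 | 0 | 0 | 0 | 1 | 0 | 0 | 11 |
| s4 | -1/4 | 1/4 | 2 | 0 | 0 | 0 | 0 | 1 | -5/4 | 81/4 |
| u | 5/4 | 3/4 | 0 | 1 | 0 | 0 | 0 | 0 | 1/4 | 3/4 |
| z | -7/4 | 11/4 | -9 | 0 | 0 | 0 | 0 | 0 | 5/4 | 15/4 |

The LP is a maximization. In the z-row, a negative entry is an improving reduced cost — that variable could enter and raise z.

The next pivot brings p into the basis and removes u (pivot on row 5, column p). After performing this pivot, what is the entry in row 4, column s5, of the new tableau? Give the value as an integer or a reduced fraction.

Pivot element is row 5, column p: 5/4.
Normalize row 5: new (row 5, s5) = (1/4)/(5/4) = 1/5.
row 4 ← row 4 − (-1/4)·(new row 5): -5/4 − (-1/4)·(1/5) = -6/5.

-6/5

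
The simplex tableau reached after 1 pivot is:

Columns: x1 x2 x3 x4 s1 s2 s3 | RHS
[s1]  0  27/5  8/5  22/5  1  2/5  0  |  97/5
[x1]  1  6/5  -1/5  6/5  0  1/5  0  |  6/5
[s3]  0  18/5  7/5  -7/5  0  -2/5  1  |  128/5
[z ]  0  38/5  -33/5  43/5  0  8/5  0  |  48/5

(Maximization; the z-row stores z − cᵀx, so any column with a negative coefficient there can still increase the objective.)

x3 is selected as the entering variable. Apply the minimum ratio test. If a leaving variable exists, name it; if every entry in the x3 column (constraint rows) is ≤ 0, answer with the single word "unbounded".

s1

Ratios: row 1 (s1): (97/5)/(8/5) = 97/8; row 2 (x1): entry -1/5 ≤ 0, skip; row 3 (s3): (128/5)/(7/5) = 128/7.
Minimum ratio is in the s1 row, so s1 leaves.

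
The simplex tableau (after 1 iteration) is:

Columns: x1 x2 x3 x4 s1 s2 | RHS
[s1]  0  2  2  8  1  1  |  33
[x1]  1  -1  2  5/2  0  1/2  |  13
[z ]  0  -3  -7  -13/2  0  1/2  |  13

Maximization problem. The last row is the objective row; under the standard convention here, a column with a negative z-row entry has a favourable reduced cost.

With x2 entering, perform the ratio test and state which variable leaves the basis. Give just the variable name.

s1

Ratios: row 1 (s1): 33/2 = 33/2; row 2 (x1): entry -1 ≤ 0, skip.
Minimum ratio 33/2 is in the s1 row, so s1 leaves.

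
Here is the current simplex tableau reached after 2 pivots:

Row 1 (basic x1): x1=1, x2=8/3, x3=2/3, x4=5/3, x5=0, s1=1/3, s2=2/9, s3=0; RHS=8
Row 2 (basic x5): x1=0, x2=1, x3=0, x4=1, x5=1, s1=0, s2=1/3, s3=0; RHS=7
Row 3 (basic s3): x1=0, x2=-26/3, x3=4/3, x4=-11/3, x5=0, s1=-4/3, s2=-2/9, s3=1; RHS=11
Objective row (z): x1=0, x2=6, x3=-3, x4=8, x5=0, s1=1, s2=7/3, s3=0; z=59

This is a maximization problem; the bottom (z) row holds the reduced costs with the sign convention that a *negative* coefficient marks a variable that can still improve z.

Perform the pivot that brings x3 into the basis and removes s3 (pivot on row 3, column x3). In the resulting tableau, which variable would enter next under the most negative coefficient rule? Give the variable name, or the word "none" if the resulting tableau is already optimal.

Pivot element 4/3. New z-row = old z-row − (-3)·(row 3/(4/3)).
Updated z-row coefficients: x1: 0, x2: -27/2, x3: 0, x4: -1/4, x5: 0, s1: -2, s2: 11/6, s3: 9/4.
The most negative is -27/2 in column x2, so x2 would enter next.

x2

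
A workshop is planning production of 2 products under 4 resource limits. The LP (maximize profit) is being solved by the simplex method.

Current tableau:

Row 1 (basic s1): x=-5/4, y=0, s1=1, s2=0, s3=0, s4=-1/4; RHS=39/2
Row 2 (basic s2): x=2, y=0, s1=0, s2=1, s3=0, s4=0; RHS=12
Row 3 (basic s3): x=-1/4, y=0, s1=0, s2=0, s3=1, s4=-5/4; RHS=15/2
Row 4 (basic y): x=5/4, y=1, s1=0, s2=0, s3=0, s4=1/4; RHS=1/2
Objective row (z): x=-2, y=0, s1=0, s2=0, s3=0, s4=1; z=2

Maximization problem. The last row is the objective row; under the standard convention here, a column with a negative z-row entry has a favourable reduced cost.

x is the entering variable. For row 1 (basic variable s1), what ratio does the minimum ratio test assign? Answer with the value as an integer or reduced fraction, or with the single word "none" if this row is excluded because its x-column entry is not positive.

The x entry in row 1 is -5/4 ≤ 0, so this row gives no ratio.

none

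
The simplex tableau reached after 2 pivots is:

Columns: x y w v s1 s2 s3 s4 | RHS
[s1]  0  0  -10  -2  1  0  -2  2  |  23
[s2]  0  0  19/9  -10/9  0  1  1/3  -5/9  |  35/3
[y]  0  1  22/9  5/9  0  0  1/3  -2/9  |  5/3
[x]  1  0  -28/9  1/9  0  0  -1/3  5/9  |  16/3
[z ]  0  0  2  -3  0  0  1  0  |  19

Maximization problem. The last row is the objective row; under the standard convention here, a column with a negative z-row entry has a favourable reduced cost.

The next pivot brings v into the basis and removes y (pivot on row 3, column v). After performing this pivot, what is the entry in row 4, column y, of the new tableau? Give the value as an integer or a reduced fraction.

Pivot element is row 3, column v: 5/9.
Normalize row 3: new (row 3, y) = 1/(5/9) = 9/5.
row 4 ← row 4 − (1/9)·(new row 3): 0 − (1/9)·(9/5) = -1/5.

-1/5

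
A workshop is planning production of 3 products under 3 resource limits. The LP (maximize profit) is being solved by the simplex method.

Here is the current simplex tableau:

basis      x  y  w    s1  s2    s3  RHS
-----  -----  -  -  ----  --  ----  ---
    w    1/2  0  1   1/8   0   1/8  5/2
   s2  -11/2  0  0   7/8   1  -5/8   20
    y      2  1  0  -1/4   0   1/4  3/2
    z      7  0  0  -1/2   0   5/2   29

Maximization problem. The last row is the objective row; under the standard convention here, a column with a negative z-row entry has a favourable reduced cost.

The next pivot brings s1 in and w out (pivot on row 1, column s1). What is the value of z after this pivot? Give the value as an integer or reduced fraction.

Minimum ratio for s1: (5/2)/(1/8) = 20.
z changes by −(z-row coeff of s1)·ratio = −(-1/2)·20 = 10.
New z = 29 + 10 = 39.

39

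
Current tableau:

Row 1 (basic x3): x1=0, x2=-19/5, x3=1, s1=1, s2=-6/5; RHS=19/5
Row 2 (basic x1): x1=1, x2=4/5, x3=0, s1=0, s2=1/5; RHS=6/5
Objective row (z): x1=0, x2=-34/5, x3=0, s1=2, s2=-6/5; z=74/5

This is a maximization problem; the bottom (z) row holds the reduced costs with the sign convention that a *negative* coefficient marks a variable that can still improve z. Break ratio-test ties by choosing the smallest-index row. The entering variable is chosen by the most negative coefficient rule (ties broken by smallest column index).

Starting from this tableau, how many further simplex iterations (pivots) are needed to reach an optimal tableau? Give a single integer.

pivot: x2 in, x1 out → z = 25
No improving column remains; optimal.

1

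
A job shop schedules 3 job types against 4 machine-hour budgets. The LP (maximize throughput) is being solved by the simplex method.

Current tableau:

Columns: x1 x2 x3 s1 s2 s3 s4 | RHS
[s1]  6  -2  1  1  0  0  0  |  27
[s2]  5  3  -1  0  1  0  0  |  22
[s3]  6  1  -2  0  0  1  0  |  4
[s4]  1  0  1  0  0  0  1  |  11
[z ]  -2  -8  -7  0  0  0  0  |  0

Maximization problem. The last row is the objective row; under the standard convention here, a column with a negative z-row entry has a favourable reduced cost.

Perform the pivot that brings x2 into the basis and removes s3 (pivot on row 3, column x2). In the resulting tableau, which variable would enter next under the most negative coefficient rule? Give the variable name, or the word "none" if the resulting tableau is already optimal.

Pivot element 1. New z-row = old z-row − (-8)·(row 3/1).
Updated z-row coefficients: x1: 46, x2: 0, x3: -23, s1: 0, s2: 0, s3: 8, s4: 0.
The most negative is -23 in column x3, so x3 would enter next.

x3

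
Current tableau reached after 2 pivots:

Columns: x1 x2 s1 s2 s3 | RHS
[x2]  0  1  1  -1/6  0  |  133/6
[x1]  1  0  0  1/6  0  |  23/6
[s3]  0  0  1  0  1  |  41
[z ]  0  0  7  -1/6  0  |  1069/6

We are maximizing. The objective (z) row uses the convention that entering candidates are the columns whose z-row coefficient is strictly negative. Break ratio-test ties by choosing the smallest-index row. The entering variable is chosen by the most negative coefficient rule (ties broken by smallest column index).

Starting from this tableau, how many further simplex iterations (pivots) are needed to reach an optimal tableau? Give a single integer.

pivot: s2 in, x1 out → z = 182
No improving column remains; optimal.

1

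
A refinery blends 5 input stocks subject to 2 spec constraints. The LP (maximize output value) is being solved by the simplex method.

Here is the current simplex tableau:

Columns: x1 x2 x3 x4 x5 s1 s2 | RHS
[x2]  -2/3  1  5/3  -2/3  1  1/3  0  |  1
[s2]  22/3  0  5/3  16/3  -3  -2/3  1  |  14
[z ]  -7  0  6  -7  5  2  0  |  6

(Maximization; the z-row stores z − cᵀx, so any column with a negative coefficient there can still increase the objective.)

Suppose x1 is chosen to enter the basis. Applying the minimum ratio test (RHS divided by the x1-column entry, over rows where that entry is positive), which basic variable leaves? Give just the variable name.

s2

Ratios: row 1 (x2): entry -2/3 ≤ 0, skip; row 2 (s2): 14/(22/3) = 21/11.
Minimum ratio 21/11 is in the s2 row, so s2 leaves.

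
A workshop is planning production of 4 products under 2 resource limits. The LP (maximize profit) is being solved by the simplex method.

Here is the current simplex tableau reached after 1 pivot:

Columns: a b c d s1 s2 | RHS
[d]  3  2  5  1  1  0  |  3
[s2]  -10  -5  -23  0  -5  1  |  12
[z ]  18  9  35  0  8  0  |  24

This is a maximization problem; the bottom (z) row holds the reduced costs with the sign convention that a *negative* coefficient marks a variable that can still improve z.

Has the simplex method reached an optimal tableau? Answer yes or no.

yes

No objective-row coefficient is strictly negative, so no entering variable exists; the tableau is optimal.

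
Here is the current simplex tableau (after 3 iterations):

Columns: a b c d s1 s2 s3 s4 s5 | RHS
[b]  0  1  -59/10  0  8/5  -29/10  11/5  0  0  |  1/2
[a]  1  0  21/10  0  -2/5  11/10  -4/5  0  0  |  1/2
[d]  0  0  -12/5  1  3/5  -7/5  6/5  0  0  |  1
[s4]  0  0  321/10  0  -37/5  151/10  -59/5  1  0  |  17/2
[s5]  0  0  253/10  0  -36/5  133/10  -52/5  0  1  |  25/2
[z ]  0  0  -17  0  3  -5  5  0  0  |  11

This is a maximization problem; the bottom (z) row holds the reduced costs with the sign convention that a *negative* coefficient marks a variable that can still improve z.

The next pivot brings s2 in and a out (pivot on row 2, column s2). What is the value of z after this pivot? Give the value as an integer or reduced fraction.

Minimum ratio for s2: (1/2)/(11/10) = 5/11.
z changes by −(z-row coeff of s2)·ratio = −(-5)·(5/11) = 25/11.
New z = 11 + (25/11) = 146/11.

146/11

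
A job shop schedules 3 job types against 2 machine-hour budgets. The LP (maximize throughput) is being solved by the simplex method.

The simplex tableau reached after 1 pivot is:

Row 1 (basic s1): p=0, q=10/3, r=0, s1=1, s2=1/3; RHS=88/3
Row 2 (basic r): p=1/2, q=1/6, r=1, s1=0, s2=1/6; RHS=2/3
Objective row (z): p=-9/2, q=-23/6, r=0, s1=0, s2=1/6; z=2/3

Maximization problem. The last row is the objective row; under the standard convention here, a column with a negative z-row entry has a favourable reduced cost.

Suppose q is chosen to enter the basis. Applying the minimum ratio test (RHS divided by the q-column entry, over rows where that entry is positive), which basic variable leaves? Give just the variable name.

Ratios: row 1 (s1): (88/3)/(10/3) = 44/5; row 2 (r): (2/3)/(1/6) = 4.
Minimum ratio 4 is in the r row, so r leaves.

r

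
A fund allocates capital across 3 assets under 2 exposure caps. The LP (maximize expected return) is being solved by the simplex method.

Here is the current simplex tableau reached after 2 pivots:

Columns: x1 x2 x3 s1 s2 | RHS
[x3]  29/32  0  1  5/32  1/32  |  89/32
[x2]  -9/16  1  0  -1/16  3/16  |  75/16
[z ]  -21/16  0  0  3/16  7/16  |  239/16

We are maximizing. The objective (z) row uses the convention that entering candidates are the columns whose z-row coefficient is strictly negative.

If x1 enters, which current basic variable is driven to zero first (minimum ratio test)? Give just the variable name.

Ratios: row 1 (x3): (89/32)/(29/32) = 89/29; row 2 (x2): entry -9/16 ≤ 0, skip.
Minimum ratio 89/29 is in the x3 row, so x3 leaves.

x3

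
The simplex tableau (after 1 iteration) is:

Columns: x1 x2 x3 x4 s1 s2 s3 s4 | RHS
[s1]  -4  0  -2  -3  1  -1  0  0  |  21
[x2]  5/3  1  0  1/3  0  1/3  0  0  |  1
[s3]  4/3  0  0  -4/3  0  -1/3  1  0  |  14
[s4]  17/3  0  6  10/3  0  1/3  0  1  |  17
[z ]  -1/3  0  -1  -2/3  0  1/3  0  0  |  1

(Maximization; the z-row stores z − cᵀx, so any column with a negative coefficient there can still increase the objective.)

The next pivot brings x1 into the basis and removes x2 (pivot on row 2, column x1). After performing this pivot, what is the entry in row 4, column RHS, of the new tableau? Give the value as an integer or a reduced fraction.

Pivot element is row 2, column x1: 5/3.
Normalize row 2: new (row 2, RHS) = 1/(5/3) = 3/5.
row 4 ← row 4 − (17/3)·(new row 2): 17 − (17/3)·(3/5) = 68/5.

68/5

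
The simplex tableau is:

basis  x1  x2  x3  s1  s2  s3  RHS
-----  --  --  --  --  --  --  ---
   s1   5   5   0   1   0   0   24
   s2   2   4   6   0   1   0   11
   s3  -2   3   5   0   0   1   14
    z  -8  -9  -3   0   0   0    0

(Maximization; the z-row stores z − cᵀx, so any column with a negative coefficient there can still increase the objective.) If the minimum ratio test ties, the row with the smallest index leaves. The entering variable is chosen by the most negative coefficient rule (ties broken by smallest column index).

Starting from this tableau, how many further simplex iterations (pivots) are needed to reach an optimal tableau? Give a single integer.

2

pivot: x2 in, s2 out → z = 99/4
pivot: x1 in, s1 out → z = 391/10
No improving column remains; optimal.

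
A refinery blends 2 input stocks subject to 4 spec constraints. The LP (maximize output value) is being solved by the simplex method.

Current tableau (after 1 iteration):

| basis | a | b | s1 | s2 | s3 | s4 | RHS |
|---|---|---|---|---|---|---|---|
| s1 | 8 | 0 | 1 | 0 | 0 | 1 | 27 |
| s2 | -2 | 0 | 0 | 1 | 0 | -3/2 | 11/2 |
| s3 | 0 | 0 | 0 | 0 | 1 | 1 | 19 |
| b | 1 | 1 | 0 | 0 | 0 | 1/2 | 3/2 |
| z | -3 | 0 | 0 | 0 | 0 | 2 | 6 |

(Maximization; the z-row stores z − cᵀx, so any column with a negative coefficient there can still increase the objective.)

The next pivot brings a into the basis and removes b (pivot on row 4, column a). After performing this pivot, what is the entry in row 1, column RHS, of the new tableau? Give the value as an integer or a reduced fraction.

Pivot element is row 4, column a: 1.
Normalize row 4: new (row 4, RHS) = (3/2)/1 = 3/2.
row 1 ← row 1 − 8·(new row 4): 27 − 8·(3/2) = 15.

15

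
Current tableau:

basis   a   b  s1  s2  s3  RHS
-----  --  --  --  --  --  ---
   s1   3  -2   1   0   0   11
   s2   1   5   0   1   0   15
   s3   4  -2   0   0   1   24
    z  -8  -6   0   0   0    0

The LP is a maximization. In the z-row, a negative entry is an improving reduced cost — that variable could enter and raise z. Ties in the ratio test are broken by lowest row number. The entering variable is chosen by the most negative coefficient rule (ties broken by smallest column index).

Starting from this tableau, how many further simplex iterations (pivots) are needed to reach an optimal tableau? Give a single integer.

2

pivot: a in, s1 out → z = 88/3
pivot: b in, s2 out → z = 52
No improving column remains; optimal.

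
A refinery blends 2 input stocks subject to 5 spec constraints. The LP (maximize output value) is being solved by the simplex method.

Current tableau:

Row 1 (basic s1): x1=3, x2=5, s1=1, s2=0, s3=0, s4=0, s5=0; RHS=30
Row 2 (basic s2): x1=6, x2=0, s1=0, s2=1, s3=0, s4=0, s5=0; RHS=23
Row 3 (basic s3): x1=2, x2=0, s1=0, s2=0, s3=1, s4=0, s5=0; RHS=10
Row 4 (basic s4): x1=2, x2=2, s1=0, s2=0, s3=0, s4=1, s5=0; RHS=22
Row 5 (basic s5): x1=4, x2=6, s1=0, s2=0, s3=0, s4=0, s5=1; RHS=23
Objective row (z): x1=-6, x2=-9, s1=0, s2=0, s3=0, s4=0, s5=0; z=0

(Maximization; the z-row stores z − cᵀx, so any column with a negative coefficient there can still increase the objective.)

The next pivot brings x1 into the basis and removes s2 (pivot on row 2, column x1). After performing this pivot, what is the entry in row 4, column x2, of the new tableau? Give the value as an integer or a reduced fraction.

Pivot element is row 2, column x1: 6.
Normalize row 2: new (row 2, x2) = 0/6 = 0.
row 4 ← row 4 − 2·(new row 2): 2 − 2·0 = 2.

2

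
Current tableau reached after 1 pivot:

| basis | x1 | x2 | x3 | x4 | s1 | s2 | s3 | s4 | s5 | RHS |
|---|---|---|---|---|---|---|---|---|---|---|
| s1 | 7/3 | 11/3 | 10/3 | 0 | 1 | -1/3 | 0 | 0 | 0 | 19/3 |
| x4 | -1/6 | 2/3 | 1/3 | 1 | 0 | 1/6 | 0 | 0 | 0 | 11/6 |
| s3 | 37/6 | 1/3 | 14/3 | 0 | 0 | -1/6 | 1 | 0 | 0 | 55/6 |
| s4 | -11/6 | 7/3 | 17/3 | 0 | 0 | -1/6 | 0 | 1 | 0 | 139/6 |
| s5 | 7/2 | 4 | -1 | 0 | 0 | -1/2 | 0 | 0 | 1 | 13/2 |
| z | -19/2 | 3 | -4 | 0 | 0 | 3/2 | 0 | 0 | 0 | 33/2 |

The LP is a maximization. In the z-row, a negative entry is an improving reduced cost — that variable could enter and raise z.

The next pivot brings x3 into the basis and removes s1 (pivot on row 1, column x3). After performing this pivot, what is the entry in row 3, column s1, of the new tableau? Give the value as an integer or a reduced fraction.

-7/5

Pivot element is row 1, column x3: 10/3.
Normalize row 1: new (row 1, s1) = 1/(10/3) = 3/10.
row 3 ← row 3 − (14/3)·(new row 1): 0 − (14/3)·(3/10) = -7/5.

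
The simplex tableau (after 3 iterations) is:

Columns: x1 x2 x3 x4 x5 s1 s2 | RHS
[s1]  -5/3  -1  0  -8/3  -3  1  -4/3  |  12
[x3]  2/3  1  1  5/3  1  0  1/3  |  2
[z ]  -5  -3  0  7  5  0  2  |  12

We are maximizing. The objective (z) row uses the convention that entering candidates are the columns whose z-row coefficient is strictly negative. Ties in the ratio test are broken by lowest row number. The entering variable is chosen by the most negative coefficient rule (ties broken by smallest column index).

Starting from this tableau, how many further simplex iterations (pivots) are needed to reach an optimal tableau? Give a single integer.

pivot: x1 in, x3 out → z = 27
No improving column remains; optimal.

1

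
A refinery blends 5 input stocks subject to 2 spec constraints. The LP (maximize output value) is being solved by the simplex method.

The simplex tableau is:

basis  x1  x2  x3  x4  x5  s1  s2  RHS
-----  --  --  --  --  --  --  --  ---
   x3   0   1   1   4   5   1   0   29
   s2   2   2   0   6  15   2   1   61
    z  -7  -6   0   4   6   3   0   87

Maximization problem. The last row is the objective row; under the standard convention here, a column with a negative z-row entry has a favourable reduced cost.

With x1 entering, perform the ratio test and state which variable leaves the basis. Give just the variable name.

s2

Ratios: row 1 (x3): entry 0 ≤ 0, skip; row 2 (s2): 61/2 = 61/2.
Minimum ratio 61/2 is in the s2 row, so s2 leaves.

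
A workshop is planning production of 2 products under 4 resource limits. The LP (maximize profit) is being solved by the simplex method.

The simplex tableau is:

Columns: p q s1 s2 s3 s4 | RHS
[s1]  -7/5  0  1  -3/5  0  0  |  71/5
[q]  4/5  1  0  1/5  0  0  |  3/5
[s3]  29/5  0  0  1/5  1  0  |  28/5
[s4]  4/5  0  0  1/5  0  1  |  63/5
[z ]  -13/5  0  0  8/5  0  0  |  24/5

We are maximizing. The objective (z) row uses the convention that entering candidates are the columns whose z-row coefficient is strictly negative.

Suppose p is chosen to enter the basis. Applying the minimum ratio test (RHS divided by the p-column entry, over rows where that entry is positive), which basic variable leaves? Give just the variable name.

q

Ratios: row 1 (s1): entry -7/5 ≤ 0, skip; row 2 (q): (3/5)/(4/5) = 3/4; row 3 (s3): (28/5)/(29/5) = 28/29; row 4 (s4): (63/5)/(4/5) = 63/4.
Minimum ratio 3/4 is in the q row, so q leaves.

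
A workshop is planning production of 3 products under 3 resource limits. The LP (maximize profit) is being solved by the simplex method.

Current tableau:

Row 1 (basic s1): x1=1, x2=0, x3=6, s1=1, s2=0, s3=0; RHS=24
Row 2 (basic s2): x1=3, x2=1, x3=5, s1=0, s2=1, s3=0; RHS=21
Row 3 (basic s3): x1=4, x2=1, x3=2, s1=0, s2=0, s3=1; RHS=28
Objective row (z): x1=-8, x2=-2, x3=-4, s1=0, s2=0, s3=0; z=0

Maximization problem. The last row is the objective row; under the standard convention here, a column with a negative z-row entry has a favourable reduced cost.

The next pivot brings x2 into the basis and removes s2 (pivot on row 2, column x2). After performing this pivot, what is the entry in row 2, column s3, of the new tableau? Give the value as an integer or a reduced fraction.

Pivot element is row 2, column x2: 1.
Normalize row 2: new (row 2, s3) = 0/1 = 0.
Row 2 is the pivot row, so the entry is 0.

0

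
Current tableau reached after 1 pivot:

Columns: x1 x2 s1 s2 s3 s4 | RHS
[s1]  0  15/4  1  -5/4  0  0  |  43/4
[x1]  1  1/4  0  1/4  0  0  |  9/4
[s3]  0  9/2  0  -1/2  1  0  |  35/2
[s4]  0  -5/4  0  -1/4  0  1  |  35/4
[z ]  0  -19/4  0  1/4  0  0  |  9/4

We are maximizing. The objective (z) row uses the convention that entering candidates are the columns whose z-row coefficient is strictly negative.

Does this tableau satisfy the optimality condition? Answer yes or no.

Column x2 has objective-row coefficient -19/4, which is negative; an improving pivot exists, so not yet optimal.

no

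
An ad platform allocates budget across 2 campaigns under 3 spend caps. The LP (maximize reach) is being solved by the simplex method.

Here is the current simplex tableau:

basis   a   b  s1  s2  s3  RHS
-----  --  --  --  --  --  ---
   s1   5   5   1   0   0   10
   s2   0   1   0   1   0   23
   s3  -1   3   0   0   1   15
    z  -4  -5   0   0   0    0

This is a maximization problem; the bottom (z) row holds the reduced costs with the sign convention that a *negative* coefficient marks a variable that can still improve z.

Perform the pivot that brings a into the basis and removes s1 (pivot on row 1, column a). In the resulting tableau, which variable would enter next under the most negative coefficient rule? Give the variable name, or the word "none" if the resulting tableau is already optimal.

Pivot element 5. New z-row = old z-row − (-4)·(row 1/5).
Updated z-row coefficients: a: 0, b: -1, s1: 4/5, s2: 0, s3: 0.
The most negative is -1 in column b, so b would enter next.

b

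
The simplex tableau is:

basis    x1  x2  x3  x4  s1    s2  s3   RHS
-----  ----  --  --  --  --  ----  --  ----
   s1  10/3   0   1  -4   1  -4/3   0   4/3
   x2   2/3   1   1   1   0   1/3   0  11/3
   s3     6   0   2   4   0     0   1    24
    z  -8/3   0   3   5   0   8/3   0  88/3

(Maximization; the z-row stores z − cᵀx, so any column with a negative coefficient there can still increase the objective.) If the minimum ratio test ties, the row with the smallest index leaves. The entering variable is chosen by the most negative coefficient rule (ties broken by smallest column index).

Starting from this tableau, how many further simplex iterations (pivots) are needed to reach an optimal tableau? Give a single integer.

pivot: x1 in, s1 out → z = 152/5
No improving column remains; optimal.

1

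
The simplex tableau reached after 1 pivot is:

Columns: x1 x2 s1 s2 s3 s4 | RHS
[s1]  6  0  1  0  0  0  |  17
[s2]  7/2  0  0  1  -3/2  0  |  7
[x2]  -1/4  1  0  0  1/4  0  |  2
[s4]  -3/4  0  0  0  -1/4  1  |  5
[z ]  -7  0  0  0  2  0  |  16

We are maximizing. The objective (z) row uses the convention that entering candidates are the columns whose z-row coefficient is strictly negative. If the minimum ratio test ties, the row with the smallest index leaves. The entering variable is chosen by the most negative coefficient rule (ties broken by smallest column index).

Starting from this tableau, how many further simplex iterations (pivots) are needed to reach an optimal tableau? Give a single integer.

pivot: x1 in, s2 out → z = 30
pivot: s3 in, s1 out → z = 575/18
No improving column remains; optimal.

2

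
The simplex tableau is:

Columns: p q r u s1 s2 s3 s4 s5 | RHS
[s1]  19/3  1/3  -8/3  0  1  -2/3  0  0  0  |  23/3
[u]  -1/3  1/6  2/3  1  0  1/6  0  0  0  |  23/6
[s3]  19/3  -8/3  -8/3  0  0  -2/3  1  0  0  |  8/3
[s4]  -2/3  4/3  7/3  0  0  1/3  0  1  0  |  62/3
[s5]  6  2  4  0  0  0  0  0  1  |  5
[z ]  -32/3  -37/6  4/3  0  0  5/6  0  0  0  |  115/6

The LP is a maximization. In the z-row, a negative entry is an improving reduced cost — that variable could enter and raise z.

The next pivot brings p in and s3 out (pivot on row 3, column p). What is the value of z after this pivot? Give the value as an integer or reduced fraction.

899/38

Minimum ratio for p: (8/3)/(19/3) = 8/19.
z changes by −(z-row coeff of p)·ratio = −(-32/3)·(8/19) = 256/57.
New z = 115/6 + (256/57) = 899/38.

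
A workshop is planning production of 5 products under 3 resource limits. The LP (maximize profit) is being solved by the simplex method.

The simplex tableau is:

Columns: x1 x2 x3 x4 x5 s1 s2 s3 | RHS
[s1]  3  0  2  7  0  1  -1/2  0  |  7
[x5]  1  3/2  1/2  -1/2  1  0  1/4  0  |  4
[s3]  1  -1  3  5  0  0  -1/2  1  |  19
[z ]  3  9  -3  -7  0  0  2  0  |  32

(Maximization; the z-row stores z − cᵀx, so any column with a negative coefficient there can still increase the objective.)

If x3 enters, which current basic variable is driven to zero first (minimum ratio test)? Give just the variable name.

s1

Ratios: row 1 (s1): 7/2 = 7/2; row 2 (x5): 4/(1/2) = 8; row 3 (s3): 19/3 = 19/3.
Minimum ratio 7/2 is in the s1 row, so s1 leaves.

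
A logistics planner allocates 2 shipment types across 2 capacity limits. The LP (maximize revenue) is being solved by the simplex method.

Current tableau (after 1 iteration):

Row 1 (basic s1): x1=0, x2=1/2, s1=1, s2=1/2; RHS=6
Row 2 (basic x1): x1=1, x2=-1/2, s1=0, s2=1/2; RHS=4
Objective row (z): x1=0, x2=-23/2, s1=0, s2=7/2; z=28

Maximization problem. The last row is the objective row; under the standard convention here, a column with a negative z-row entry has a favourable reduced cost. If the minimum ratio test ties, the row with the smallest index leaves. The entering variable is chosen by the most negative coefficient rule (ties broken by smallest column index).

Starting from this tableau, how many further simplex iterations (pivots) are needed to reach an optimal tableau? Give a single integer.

pivot: x2 in, s1 out → z = 166
No improving column remains; optimal.

1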